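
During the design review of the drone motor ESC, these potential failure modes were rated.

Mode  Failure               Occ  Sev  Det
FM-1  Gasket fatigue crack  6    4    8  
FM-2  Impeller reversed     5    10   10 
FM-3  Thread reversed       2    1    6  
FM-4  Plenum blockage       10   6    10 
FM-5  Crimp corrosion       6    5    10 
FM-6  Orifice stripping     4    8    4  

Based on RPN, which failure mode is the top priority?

FM-4

RPN = Severity × Occurrence × Detection:
  FM-1: 4 × 6 × 8 = 192
  FM-2: 10 × 5 × 10 = 500
  FM-3: 1 × 2 × 6 = 12
  FM-4: 6 × 10 × 10 = 600
  FM-5: 5 × 6 × 10 = 300
  FM-6: 8 × 4 × 4 = 128
Highest RPN is 600 → FM-4.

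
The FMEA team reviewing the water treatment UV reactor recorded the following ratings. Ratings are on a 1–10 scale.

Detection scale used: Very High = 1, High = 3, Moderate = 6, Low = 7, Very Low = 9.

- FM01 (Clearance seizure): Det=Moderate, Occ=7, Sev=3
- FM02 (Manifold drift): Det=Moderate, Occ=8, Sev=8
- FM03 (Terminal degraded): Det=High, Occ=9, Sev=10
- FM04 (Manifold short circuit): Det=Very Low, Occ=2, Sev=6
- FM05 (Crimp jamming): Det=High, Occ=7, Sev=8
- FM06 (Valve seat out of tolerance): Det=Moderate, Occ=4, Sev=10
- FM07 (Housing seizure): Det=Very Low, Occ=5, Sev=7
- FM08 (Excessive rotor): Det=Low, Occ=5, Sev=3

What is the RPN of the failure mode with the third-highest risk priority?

270

RPN = Severity × Occurrence × Detection:
  FM01: 3 × 7 × 6 = 126
  FM02: 8 × 8 × 6 = 384
  FM03: 10 × 9 × 3 = 270
  FM04: 6 × 2 × 9 = 108
  FM05: 8 × 7 × 3 = 168
  FM06: 10 × 4 × 6 = 240
  FM07: 7 × 5 × 9 = 315
  FM08: 3 × 5 × 7 = 105
Sorted descending: 384, 315, 270, 240, 168, 126, 108, 105.
The third-highest RPN is 270 (FM03).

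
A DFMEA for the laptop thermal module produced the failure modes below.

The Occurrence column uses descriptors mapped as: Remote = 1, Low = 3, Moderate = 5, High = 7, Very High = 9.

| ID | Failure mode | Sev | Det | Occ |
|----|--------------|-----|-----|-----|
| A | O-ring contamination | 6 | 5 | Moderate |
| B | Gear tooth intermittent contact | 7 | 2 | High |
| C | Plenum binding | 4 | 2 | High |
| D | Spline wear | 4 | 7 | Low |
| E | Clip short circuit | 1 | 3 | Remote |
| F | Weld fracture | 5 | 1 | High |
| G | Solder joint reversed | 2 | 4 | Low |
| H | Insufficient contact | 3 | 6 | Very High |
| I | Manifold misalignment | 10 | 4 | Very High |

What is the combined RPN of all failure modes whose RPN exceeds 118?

RPN = Severity × Occurrence × Detection:
  A: 6 × 5 × 5 = 150
  B: 7 × 7 × 2 = 98
  C: 4 × 7 × 2 = 56
  D: 4 × 3 × 7 = 84
  E: 1 × 1 × 3 = 3
  F: 5 × 7 × 1 = 35
  G: 2 × 3 × 4 = 24
  H: 3 × 9 × 6 = 162
  I: 10 × 9 × 4 = 360
RPN > 118: A (150), H (162), I (360).
Sum: 150 + 162 + 360 = 672.

672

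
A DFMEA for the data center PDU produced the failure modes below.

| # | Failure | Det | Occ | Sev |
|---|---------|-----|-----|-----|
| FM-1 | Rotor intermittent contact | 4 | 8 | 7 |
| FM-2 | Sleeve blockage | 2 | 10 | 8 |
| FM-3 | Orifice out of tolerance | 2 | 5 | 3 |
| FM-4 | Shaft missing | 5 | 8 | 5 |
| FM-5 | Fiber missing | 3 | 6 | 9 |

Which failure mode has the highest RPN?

FM-1

RPN = Severity × Occurrence × Detection:
  FM-1: 7 × 8 × 4 = 224
  FM-2: 8 × 10 × 2 = 160
  FM-3: 3 × 5 × 2 = 30
  FM-4: 5 × 8 × 5 = 200
  FM-5: 9 × 6 × 3 = 162
Highest RPN is 224 → FM-1.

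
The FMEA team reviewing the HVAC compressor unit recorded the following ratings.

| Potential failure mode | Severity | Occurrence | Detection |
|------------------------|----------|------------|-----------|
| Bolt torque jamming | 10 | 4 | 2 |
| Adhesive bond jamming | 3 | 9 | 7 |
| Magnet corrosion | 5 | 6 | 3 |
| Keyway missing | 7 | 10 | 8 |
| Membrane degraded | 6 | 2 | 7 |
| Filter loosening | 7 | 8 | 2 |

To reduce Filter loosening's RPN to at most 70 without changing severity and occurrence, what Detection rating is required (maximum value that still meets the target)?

Filter loosening: S=7, O=8, D=2 → current RPN = 112.
Fixed product = 56. Need 56 × D ≤ 70, so D ≤ 70/56 = 1.25.
Maximum integer Detection rating = 1 (gives RPN 56; D=2 would give 112 > 70).

1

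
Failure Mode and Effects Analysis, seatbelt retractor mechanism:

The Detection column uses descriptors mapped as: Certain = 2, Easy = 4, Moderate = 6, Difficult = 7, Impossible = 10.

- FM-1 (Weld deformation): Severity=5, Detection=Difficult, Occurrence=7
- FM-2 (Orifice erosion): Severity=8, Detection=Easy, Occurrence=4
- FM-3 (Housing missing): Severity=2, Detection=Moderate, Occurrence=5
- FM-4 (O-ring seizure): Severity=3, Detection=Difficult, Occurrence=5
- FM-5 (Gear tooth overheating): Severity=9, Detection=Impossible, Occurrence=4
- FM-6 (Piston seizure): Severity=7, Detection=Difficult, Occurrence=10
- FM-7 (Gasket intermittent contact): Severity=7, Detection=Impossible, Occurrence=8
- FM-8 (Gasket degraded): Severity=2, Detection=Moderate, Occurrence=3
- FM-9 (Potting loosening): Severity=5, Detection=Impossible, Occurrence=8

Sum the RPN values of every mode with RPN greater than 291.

1810

RPN = Severity × Occurrence × Detection:
  FM-1: 5 × 7 × 7 = 245
  FM-2: 8 × 4 × 4 = 128
  FM-3: 2 × 5 × 6 = 60
  FM-4: 3 × 5 × 7 = 105
  FM-5: 9 × 4 × 10 = 360
  FM-6: 7 × 10 × 7 = 490
  FM-7: 7 × 8 × 10 = 560
  FM-8: 2 × 3 × 6 = 36
  FM-9: 5 × 8 × 10 = 400
RPN > 291: FM-5 (360), FM-6 (490), FM-7 (560), FM-9 (400).
Sum: 360 + 490 + 560 + 400 = 1810.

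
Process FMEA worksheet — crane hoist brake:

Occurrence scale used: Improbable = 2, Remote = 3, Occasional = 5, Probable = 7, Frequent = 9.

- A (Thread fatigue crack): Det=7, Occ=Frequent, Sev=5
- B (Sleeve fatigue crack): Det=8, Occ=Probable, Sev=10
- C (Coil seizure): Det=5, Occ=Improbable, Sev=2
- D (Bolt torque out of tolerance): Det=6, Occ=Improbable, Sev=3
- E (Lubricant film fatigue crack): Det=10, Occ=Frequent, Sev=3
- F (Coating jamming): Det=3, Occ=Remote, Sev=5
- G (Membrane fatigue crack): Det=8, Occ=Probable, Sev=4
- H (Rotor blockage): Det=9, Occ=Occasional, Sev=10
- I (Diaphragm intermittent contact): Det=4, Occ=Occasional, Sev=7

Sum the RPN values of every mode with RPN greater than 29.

2040

RPN = Severity × Occurrence × Detection:
  A: 5 × 9 × 7 = 315
  B: 10 × 7 × 8 = 560
  C: 2 × 2 × 5 = 20
  D: 3 × 2 × 6 = 36
  E: 3 × 9 × 10 = 270
  F: 5 × 3 × 3 = 45
  G: 4 × 7 × 8 = 224
  H: 10 × 5 × 9 = 450
  I: 7 × 5 × 4 = 140
RPN > 29: A (315), B (560), D (36), E (270), F (45), G (224), H (450), I (140).
Sum: 315 + 560 + 36 + 270 + 45 + 224 + 450 + 140 = 2040.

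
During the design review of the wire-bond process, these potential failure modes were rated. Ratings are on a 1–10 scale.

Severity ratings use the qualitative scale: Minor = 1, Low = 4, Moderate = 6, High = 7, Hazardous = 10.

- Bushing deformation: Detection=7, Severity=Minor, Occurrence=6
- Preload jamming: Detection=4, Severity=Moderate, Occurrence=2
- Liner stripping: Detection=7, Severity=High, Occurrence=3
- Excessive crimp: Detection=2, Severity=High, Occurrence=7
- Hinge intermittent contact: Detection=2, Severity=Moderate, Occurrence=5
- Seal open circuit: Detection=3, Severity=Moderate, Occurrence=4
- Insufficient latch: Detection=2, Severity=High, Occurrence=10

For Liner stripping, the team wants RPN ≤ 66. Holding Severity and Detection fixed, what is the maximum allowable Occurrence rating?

Liner stripping: S=7, O=3, D=7 → current RPN = 147.
Fixed product = 49. Need 49 × O ≤ 66, so O ≤ 66/49 = 1.35.
Maximum integer Occurrence rating = 1 (gives RPN 49; O=2 would give 98 > 66).

1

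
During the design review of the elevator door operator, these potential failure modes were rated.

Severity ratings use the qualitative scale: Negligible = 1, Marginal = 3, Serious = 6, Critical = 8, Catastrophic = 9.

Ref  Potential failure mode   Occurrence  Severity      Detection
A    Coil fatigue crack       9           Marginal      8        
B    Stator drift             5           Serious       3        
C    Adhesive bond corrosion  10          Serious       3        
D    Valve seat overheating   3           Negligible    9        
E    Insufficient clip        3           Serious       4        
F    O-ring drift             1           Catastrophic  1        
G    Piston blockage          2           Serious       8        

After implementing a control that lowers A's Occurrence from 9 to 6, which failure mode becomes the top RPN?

C

RPN = Severity × Occurrence × Detection:
  A: 3 × 9 × 8 = 216
  B: 6 × 5 × 3 = 90
  C: 6 × 10 × 3 = 180
  D: 1 × 3 × 9 = 27
  E: 6 × 3 × 4 = 72
  F: 9 × 1 × 1 = 9
  G: 6 × 2 × 8 = 96
After action: A → 3 × 6 × 8 = 144.
Revised RPNs: C=180, A=144, G=96, B=90, E=72, D=27, F=9.
Highest is now C (180).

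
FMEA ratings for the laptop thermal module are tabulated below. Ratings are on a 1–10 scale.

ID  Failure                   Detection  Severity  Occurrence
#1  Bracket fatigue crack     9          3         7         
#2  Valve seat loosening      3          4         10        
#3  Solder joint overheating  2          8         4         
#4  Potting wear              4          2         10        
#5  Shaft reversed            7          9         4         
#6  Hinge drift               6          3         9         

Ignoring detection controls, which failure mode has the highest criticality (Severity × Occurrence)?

Criticality = Severity × Occurrence:
  #1: 3 × 7 = 21
  #2: 4 × 10 = 40
  #3: 8 × 4 = 32
  #4: 2 × 10 = 20
  #5: 9 × 4 = 36
  #6: 3 × 9 = 27
Highest criticality is 40 → #2.

#2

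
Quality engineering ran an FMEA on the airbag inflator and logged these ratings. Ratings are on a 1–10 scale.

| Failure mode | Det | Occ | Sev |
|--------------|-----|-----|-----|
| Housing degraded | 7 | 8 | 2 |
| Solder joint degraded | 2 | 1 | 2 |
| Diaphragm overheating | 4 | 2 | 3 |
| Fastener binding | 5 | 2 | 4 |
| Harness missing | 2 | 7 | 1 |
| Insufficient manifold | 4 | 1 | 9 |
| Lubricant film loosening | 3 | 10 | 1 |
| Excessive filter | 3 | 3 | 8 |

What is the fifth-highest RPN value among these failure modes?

RPN = Severity × Occurrence × Detection:
  Housing degraded: 2 × 8 × 7 = 112
  Solder joint degraded: 2 × 1 × 2 = 4
  Diaphragm overheating: 3 × 2 × 4 = 24
  Fastener binding: 4 × 2 × 5 = 40
  Harness missing: 1 × 7 × 2 = 14
  Insufficient manifold: 9 × 1 × 4 = 36
  Lubricant film loosening: 1 × 10 × 3 = 30
  Excessive filter: 8 × 3 × 3 = 72
Sorted descending: 112, 72, 40, 36, 30, 24, 14, 4.
The fifth-highest RPN is 30 (Lubricant film loosening).

30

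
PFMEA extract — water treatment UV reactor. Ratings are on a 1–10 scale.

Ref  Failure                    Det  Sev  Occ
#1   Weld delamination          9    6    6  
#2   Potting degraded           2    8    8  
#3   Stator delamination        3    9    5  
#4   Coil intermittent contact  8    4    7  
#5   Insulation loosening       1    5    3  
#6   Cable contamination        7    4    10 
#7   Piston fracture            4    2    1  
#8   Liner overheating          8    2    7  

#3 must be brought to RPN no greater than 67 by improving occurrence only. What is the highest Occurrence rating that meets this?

2

#3: S=9, O=5, D=3 → current RPN = 135.
Fixed product = 27. Need 27 × O ≤ 67, so O ≤ 67/27 = 2.48.
Maximum integer Occurrence rating = 2 (gives RPN 54; O=3 would give 81 > 67).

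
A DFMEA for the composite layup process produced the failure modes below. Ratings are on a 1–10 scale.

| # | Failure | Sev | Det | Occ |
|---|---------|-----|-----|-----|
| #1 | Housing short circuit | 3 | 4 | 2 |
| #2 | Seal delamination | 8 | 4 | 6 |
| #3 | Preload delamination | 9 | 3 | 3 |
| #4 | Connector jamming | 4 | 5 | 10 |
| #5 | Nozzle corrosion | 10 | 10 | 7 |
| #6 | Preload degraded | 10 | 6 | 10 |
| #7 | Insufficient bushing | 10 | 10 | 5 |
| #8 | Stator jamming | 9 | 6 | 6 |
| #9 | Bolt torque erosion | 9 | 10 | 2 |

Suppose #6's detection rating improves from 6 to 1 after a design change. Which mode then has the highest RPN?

RPN = Severity × Occurrence × Detection:
  #1: 3 × 2 × 4 = 24
  #2: 8 × 6 × 4 = 192
  #3: 9 × 3 × 3 = 81
  #4: 4 × 10 × 5 = 200
  #5: 10 × 7 × 10 = 700
  #6: 10 × 10 × 6 = 600
  #7: 10 × 5 × 10 = 500
  #8: 9 × 6 × 6 = 324
  #9: 9 × 2 × 10 = 180
After action: #6 → 10 × 10 × 1 = 100.
Revised RPNs: #5=700, #7=500, #8=324, #4=200, #2=192, #9=180, #6=100, #3=81, #1=24.
Highest is now #5 (700).

#5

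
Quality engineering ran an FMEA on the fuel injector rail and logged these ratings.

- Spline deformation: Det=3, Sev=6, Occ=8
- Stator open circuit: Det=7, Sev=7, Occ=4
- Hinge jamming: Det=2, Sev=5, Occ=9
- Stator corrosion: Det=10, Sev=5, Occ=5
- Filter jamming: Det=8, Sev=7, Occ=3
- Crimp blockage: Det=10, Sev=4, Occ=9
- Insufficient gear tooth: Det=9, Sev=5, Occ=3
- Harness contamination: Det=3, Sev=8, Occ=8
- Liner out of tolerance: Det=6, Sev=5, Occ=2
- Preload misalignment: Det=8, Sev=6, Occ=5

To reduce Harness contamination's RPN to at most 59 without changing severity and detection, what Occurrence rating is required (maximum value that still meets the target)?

Harness contamination: S=8, O=8, D=3 → current RPN = 192.
Fixed product = 24. Need 24 × O ≤ 59, so O ≤ 59/24 = 2.46.
Maximum integer Occurrence rating = 2 (gives RPN 48; O=3 would give 72 > 59).

2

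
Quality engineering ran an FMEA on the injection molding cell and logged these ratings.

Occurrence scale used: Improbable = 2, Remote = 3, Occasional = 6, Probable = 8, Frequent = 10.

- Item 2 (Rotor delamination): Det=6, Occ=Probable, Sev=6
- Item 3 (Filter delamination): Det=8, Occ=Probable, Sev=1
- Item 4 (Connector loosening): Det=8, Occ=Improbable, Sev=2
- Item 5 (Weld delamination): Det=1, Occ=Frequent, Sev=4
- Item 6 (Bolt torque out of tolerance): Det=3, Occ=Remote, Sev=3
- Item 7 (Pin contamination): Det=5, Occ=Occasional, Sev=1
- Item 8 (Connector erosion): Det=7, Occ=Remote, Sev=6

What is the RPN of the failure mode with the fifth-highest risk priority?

RPN = Severity × Occurrence × Detection:
  Item 2: 6 × 8 × 6 = 288
  Item 3: 1 × 8 × 8 = 64
  Item 4: 2 × 2 × 8 = 32
  Item 5: 4 × 10 × 1 = 40
  Item 6: 3 × 3 × 3 = 27
  Item 7: 1 × 6 × 5 = 30
  Item 8: 6 × 3 × 7 = 126
Sorted descending: 288, 126, 64, 40, 32, 30, 27.
The fifth-highest RPN is 32 (Item 4).

32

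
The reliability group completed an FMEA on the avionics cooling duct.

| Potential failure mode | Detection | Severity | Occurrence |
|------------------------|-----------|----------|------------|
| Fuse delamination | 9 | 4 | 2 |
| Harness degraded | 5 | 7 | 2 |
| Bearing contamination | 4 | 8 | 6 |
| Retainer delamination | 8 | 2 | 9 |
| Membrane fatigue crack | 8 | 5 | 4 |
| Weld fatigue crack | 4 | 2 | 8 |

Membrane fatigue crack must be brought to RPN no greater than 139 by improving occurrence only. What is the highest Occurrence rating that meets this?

Membrane fatigue crack: S=5, O=4, D=8 → current RPN = 160.
Fixed product = 40. Need 40 × O ≤ 139, so O ≤ 139/40 = 3.48.
Maximum integer Occurrence rating = 3 (gives RPN 120; O=4 would give 160 > 139).

3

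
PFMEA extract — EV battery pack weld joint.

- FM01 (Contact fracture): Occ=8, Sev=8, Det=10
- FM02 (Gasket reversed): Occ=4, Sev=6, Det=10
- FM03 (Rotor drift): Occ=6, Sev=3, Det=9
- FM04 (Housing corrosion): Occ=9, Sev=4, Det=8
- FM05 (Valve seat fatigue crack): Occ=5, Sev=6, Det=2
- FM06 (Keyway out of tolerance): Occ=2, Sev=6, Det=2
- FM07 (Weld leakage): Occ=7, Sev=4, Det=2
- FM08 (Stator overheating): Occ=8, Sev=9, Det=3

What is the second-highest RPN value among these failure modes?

RPN = Severity × Occurrence × Detection:
  FM01: 8 × 8 × 10 = 640
  FM02: 6 × 4 × 10 = 240
  FM03: 3 × 6 × 9 = 162
  FM04: 4 × 9 × 8 = 288
  FM05: 6 × 5 × 2 = 60
  FM06: 6 × 2 × 2 = 24
  FM07: 4 × 7 × 2 = 56
  FM08: 9 × 8 × 3 = 216
Sorted descending: 640, 288, 240, 216, 162, 60, 56, 24.
The second-highest RPN is 288 (FM04).

288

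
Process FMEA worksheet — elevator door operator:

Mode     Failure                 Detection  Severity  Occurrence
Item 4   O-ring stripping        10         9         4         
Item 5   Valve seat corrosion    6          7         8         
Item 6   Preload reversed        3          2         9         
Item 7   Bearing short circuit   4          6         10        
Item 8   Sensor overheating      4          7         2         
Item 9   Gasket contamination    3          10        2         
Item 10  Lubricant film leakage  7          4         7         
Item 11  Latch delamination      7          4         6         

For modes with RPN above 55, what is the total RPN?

RPN = Severity × Occurrence × Detection:
  Item 4: 9 × 4 × 10 = 360
  Item 5: 7 × 8 × 6 = 336
  Item 6: 2 × 9 × 3 = 54
  Item 7: 6 × 10 × 4 = 240
  Item 8: 7 × 2 × 4 = 56
  Item 9: 10 × 2 × 3 = 60
  Item 10: 4 × 7 × 7 = 196
  Item 11: 4 × 6 × 7 = 168
RPN > 55: Item 4 (360), Item 5 (336), Item 7 (240), Item 8 (56), Item 9 (60), Item 10 (196), Item 11 (168).
Sum: 360 + 336 + 240 + 56 + 60 + 196 + 168 = 1416.

1416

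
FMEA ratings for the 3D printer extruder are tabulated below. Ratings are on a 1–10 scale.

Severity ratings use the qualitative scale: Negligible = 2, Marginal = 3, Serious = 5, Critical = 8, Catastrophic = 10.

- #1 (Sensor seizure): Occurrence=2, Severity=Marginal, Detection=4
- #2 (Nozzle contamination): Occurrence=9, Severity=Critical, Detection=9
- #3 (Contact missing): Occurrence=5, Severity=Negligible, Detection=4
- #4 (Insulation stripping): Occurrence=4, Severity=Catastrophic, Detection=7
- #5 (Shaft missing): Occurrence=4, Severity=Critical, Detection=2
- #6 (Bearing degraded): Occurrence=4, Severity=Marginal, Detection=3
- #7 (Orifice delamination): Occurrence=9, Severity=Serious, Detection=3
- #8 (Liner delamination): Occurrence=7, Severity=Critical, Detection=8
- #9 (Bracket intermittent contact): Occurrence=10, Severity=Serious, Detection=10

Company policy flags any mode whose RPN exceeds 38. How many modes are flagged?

RPN = Severity × Occurrence × Detection:
  #1: 3 × 2 × 4 = 24
  #2: 8 × 9 × 9 = 648
  #3: 2 × 5 × 4 = 40
  #4: 10 × 4 × 7 = 280
  #5: 8 × 4 × 2 = 64
  #6: 3 × 4 × 3 = 36
  #7: 5 × 9 × 3 = 135
  #8: 8 × 7 × 8 = 448
  #9: 5 × 10 × 10 = 500
Modes with RPN > 38: #2 (648), #3 (40), #4 (280), #5 (64), #7 (135), #8 (448), #9 (500) → 7.

7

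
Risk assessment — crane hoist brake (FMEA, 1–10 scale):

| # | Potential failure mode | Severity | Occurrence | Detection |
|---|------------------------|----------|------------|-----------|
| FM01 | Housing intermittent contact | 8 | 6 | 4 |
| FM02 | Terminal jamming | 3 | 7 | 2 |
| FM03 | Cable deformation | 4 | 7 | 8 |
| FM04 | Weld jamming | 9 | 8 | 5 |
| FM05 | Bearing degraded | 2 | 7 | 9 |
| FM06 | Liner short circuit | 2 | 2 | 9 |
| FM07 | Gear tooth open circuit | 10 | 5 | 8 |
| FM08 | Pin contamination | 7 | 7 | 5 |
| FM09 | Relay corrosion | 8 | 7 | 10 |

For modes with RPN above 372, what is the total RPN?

RPN = Severity × Occurrence × Detection:
  FM01: 8 × 6 × 4 = 192
  FM02: 3 × 7 × 2 = 42
  FM03: 4 × 7 × 8 = 224
  FM04: 9 × 8 × 5 = 360
  FM05: 2 × 7 × 9 = 126
  FM06: 2 × 2 × 9 = 36
  FM07: 10 × 5 × 8 = 400
  FM08: 7 × 7 × 5 = 245
  FM09: 8 × 7 × 10 = 560
RPN > 372: FM07 (400), FM09 (560).
Sum: 400 + 560 = 960.

960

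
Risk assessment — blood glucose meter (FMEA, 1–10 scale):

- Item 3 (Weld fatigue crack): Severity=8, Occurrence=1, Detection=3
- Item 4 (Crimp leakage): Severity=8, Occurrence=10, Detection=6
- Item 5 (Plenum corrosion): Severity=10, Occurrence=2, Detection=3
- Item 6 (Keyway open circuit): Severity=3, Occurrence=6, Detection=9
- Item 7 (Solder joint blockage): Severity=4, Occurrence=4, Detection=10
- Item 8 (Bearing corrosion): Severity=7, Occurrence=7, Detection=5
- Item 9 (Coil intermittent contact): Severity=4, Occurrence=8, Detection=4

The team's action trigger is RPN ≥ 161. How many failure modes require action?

RPN = Severity × Occurrence × Detection:
  Item 3: 8 × 1 × 3 = 24
  Item 4: 8 × 10 × 6 = 480
  Item 5: 10 × 2 × 3 = 60
  Item 6: 3 × 6 × 9 = 162
  Item 7: 4 × 4 × 10 = 160
  Item 8: 7 × 7 × 5 = 245
  Item 9: 4 × 8 × 4 = 128
Modes with RPN ≥ 161: Item 4 (480), Item 6 (162), Item 8 (245) → 3.

3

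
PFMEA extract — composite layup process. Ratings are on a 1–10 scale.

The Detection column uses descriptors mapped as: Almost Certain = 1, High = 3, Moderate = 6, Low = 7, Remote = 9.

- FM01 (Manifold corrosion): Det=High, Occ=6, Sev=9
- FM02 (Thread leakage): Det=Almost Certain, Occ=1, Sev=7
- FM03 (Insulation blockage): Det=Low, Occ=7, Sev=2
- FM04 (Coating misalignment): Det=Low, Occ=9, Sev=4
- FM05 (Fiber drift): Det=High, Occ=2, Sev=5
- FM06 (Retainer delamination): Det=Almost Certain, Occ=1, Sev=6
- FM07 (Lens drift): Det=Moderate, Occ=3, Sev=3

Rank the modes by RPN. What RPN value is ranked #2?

RPN = Severity × Occurrence × Detection:
  FM01: 9 × 6 × 3 = 162
  FM02: 7 × 1 × 1 = 7
  FM03: 2 × 7 × 7 = 98
  FM04: 4 × 9 × 7 = 252
  FM05: 5 × 2 × 3 = 30
  FM06: 6 × 1 × 1 = 6
  FM07: 3 × 3 × 6 = 54
Sorted descending: 252, 162, 98, 54, 30, 7, 6.
The second-highest RPN is 162 (FM01).

162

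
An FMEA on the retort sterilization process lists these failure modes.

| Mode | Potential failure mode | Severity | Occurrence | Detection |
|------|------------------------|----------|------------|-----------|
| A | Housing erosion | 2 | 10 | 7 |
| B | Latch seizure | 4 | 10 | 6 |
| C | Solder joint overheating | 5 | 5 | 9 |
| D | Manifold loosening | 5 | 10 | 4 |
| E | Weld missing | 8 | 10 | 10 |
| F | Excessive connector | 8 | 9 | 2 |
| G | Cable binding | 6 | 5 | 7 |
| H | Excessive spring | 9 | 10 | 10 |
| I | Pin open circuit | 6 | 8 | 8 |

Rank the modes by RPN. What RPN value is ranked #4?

RPN = Severity × Occurrence × Detection:
  A: 2 × 10 × 7 = 140
  B: 4 × 10 × 6 = 240
  C: 5 × 5 × 9 = 225
  D: 5 × 10 × 4 = 200
  E: 8 × 10 × 10 = 800
  F: 8 × 9 × 2 = 144
  G: 6 × 5 × 7 = 210
  H: 9 × 10 × 10 = 900
  I: 6 × 8 × 8 = 384
Sorted descending: 900, 800, 384, 240, 225, 210, 200, 144, 140.
The fourth-highest RPN is 240 (B).

240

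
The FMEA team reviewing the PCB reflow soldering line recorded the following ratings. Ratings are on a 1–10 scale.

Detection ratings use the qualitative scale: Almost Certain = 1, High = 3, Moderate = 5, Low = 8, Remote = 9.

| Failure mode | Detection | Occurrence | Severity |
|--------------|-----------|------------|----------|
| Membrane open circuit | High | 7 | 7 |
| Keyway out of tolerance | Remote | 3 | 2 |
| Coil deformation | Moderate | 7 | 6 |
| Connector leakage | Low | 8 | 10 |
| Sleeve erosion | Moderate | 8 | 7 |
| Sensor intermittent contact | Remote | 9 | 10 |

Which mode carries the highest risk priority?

RPN = Severity × Occurrence × Detection:
  Membrane open circuit: 7 × 7 × 3 = 147
  Keyway out of tolerance: 2 × 3 × 9 = 54
  Coil deformation: 6 × 7 × 5 = 210
  Connector leakage: 10 × 8 × 8 = 640
  Sleeve erosion: 7 × 8 × 5 = 280
  Sensor intermittent contact: 10 × 9 × 9 = 810
Highest RPN is 810 → Sensor intermittent contact.

Sensor intermittent contact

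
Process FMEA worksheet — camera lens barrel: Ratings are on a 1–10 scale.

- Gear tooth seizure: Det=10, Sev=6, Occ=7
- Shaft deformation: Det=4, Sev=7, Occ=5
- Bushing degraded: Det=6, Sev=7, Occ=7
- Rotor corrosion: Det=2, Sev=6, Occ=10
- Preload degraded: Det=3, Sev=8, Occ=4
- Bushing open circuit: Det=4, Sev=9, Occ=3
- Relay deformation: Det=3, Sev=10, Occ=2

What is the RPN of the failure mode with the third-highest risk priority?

RPN = Severity × Occurrence × Detection:
  Gear tooth seizure: 6 × 7 × 10 = 420
  Shaft deformation: 7 × 5 × 4 = 140
  Bushing degraded: 7 × 7 × 6 = 294
  Rotor corrosion: 6 × 10 × 2 = 120
  Preload degraded: 8 × 4 × 3 = 96
  Bushing open circuit: 9 × 3 × 4 = 108
  Relay deformation: 10 × 2 × 3 = 60
Sorted descending: 420, 294, 140, 120, 108, 96, 60.
The third-highest RPN is 140 (Shaft deformation).

140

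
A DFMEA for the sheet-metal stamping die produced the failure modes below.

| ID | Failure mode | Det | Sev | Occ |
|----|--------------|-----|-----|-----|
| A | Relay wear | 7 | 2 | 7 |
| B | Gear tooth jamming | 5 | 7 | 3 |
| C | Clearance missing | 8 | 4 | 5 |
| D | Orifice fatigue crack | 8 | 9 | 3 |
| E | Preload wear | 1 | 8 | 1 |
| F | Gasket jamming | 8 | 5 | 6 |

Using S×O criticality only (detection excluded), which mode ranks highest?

F

Criticality = Severity × Occurrence:
  A: 2 × 7 = 14
  B: 7 × 3 = 21
  C: 4 × 5 = 20
  D: 9 × 3 = 27
  E: 8 × 1 = 8
  F: 5 × 6 = 30
Highest criticality is 30 → F.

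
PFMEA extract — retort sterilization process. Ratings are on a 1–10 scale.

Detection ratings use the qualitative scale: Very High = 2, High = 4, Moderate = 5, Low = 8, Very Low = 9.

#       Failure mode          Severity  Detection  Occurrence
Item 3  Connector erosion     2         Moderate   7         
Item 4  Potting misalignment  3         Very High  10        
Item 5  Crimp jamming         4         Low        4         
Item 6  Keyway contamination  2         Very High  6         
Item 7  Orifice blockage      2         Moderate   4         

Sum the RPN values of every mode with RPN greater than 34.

298

RPN = Severity × Occurrence × Detection:
  Item 3: 2 × 7 × 5 = 70
  Item 4: 3 × 10 × 2 = 60
  Item 5: 4 × 4 × 8 = 128
  Item 6: 2 × 6 × 2 = 24
  Item 7: 2 × 4 × 5 = 40
RPN > 34: Item 3 (70), Item 4 (60), Item 5 (128), Item 7 (40).
Sum: 70 + 60 + 128 + 40 = 298.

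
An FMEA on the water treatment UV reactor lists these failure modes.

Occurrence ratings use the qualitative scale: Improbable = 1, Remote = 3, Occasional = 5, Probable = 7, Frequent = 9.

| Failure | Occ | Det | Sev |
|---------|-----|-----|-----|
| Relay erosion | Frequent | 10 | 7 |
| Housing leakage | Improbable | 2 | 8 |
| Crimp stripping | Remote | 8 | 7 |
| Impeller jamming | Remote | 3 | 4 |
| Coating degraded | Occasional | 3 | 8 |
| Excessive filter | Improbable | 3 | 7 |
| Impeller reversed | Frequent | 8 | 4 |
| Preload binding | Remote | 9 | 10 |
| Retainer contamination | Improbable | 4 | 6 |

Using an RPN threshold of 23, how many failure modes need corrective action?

RPN = Severity × Occurrence × Detection:
  Relay erosion: 7 × 9 × 10 = 630
  Housing leakage: 8 × 1 × 2 = 16
  Crimp stripping: 7 × 3 × 8 = 168
  Impeller jamming: 4 × 3 × 3 = 36
  Coating degraded: 8 × 5 × 3 = 120
  Excessive filter: 7 × 1 × 3 = 21
  Impeller reversed: 4 × 9 × 8 = 288
  Preload binding: 10 × 3 × 9 = 270
  Retainer contamination: 6 × 1 × 4 = 24
Modes with RPN ≥ 23: Relay erosion (630), Crimp stripping (168), Impeller jamming (36), Coating degraded (120), Impeller reversed (288), Preload binding (270), Retainer contamination (24) → 7.

7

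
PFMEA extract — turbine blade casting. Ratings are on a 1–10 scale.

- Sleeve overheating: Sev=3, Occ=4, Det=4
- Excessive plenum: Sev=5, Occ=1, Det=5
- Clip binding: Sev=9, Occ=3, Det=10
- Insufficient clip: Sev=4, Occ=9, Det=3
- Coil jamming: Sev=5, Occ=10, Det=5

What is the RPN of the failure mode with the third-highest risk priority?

RPN = Severity × Occurrence × Detection:
  Sleeve overheating: 3 × 4 × 4 = 48
  Excessive plenum: 5 × 1 × 5 = 25
  Clip binding: 9 × 3 × 10 = 270
  Insufficient clip: 4 × 9 × 3 = 108
  Coil jamming: 5 × 10 × 5 = 250
Sorted descending: 270, 250, 108, 48, 25.
The third-highest RPN is 108 (Insufficient clip).

108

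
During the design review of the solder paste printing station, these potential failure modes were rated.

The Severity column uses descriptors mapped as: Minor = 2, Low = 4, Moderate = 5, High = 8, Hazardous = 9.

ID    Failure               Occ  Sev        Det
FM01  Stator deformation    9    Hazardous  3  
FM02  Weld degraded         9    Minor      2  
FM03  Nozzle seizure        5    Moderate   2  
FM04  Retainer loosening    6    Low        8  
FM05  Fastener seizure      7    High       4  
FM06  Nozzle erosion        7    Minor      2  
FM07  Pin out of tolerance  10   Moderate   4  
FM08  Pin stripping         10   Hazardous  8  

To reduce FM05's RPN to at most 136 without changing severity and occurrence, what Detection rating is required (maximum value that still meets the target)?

2

FM05: S=8, O=7, D=4 → current RPN = 224.
Fixed product = 56. Need 56 × D ≤ 136, so D ≤ 136/56 = 2.43.
Maximum integer Detection rating = 2 (gives RPN 112; D=3 would give 168 > 136).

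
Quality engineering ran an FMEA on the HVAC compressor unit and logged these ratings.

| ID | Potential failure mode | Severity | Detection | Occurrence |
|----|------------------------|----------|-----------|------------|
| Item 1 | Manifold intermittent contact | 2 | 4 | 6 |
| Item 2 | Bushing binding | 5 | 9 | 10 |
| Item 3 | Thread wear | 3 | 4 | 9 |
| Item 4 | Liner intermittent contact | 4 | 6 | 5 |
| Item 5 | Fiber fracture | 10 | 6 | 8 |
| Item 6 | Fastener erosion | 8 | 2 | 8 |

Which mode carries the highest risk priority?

RPN = Severity × Occurrence × Detection:
  Item 1: 2 × 6 × 4 = 48
  Item 2: 5 × 10 × 9 = 450
  Item 3: 3 × 9 × 4 = 108
  Item 4: 4 × 5 × 6 = 120
  Item 5: 10 × 8 × 6 = 480
  Item 6: 8 × 8 × 2 = 128
Highest RPN is 480 → Item 5.

Item 5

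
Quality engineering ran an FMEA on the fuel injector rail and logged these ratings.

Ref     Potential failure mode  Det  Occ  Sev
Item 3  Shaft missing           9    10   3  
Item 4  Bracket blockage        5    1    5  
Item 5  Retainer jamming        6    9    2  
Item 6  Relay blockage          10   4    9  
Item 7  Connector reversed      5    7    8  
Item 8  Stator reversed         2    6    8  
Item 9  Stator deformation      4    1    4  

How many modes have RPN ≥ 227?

3

RPN = Severity × Occurrence × Detection:
  Item 3: 3 × 10 × 9 = 270
  Item 4: 5 × 1 × 5 = 25
  Item 5: 2 × 9 × 6 = 108
  Item 6: 9 × 4 × 10 = 360
  Item 7: 8 × 7 × 5 = 280
  Item 8: 8 × 6 × 2 = 96
  Item 9: 4 × 1 × 4 = 16
Modes with RPN ≥ 227: Item 3 (270), Item 6 (360), Item 7 (280) → 3.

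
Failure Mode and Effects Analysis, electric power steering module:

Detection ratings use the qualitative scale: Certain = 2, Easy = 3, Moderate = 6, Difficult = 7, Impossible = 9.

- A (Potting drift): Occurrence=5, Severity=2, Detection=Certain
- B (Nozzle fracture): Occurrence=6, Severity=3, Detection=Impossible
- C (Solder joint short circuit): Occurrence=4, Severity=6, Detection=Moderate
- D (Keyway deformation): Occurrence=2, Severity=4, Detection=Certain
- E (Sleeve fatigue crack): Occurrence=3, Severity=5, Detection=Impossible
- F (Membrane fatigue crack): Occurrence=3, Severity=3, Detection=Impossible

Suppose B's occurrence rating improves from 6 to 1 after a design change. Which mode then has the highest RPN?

C

RPN = Severity × Occurrence × Detection:
  A: 2 × 5 × 2 = 20
  B: 3 × 6 × 9 = 162
  C: 6 × 4 × 6 = 144
  D: 4 × 2 × 2 = 16
  E: 5 × 3 × 9 = 135
  F: 3 × 3 × 9 = 81
After action: B → 3 × 1 × 9 = 27.
Revised RPNs: C=144, E=135, F=81, B=27, A=20, D=16.
Highest is now C (144).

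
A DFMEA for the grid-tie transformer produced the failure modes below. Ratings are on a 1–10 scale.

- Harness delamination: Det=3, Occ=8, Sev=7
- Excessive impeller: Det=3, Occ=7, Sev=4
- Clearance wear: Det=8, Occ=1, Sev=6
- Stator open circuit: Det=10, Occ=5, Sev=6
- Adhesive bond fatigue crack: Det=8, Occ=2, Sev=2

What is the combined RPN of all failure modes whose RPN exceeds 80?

RPN = Severity × Occurrence × Detection:
  Harness delamination: 7 × 8 × 3 = 168
  Excessive impeller: 4 × 7 × 3 = 84
  Clearance wear: 6 × 1 × 8 = 48
  Stator open circuit: 6 × 5 × 10 = 300
  Adhesive bond fatigue crack: 2 × 2 × 8 = 32
RPN > 80: Harness delamination (168), Excessive impeller (84), Stator open circuit (300).
Sum: 168 + 84 + 300 = 552.

552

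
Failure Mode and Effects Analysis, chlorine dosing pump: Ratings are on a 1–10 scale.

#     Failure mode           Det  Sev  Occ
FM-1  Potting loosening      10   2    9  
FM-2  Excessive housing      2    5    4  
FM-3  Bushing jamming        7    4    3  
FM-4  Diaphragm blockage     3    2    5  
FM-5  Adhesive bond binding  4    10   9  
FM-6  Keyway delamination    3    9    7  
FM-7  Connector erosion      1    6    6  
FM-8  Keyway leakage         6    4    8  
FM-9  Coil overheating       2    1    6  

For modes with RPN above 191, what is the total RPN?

552

RPN = Severity × Occurrence × Detection:
  FM-1: 2 × 9 × 10 = 180
  FM-2: 5 × 4 × 2 = 40
  FM-3: 4 × 3 × 7 = 84
  FM-4: 2 × 5 × 3 = 30
  FM-5: 10 × 9 × 4 = 360
  FM-6: 9 × 7 × 3 = 189
  FM-7: 6 × 6 × 1 = 36
  FM-8: 4 × 8 × 6 = 192
  FM-9: 1 × 6 × 2 = 12
RPN > 191: FM-5 (360), FM-8 (192).
Sum: 360 + 192 = 552.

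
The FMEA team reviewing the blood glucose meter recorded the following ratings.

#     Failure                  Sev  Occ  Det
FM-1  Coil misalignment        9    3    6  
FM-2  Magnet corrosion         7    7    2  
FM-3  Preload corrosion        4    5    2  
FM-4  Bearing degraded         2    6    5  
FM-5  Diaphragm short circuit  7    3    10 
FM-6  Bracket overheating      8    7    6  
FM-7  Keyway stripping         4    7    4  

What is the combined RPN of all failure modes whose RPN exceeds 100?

RPN = Severity × Occurrence × Detection:
  FM-1: 9 × 3 × 6 = 162
  FM-2: 7 × 7 × 2 = 98
  FM-3: 4 × 5 × 2 = 40
  FM-4: 2 × 6 × 5 = 60
  FM-5: 7 × 3 × 10 = 210
  FM-6: 8 × 7 × 6 = 336
  FM-7: 4 × 7 × 4 = 112
RPN > 100: FM-1 (162), FM-5 (210), FM-6 (336), FM-7 (112).
Sum: 162 + 210 + 336 + 112 = 820.

820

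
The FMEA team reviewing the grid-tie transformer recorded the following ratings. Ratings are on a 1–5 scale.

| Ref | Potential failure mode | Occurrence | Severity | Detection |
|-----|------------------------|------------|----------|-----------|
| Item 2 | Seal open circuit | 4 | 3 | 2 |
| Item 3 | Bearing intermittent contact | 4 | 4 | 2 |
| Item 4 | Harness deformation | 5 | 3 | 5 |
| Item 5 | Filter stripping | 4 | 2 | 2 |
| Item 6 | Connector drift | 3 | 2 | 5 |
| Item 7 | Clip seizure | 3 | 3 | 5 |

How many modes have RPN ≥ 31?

RPN = Severity × Occurrence × Detection:
  Item 2: 3 × 4 × 2 = 24
  Item 3: 4 × 4 × 2 = 32
  Item 4: 3 × 5 × 5 = 75
  Item 5: 2 × 4 × 2 = 16
  Item 6: 2 × 3 × 5 = 30
  Item 7: 3 × 3 × 5 = 45
Modes with RPN ≥ 31: Item 3 (32), Item 4 (75), Item 7 (45) → 3.

3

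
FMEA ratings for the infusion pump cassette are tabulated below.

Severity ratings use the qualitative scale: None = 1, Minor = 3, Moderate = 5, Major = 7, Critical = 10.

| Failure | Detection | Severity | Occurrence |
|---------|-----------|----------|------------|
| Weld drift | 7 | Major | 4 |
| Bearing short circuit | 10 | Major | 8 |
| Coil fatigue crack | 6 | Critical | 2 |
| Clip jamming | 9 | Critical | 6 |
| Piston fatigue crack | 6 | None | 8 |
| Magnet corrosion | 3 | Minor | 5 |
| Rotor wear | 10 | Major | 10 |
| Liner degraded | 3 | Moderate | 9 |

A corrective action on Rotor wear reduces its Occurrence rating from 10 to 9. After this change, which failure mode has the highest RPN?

RPN = Severity × Occurrence × Detection:
  Weld drift: 7 × 4 × 7 = 196
  Bearing short circuit: 7 × 8 × 10 = 560
  Coil fatigue crack: 10 × 2 × 6 = 120
  Clip jamming: 10 × 6 × 9 = 540
  Piston fatigue crack: 1 × 8 × 6 = 48
  Magnet corrosion: 3 × 5 × 3 = 45
  Rotor wear: 7 × 10 × 10 = 700
  Liner degraded: 5 × 9 × 3 = 135
After action: Rotor wear → 7 × 9 × 10 = 630.
Revised RPNs: Rotor wear=630, Bearing short circuit=560, Clip jamming=540, Weld drift=196, Liner degraded=135, Coil fatigue crack=120, Piston fatigue crack=48, Magnet corrosion=45.
Highest is now Rotor wear (630).

Rotor wear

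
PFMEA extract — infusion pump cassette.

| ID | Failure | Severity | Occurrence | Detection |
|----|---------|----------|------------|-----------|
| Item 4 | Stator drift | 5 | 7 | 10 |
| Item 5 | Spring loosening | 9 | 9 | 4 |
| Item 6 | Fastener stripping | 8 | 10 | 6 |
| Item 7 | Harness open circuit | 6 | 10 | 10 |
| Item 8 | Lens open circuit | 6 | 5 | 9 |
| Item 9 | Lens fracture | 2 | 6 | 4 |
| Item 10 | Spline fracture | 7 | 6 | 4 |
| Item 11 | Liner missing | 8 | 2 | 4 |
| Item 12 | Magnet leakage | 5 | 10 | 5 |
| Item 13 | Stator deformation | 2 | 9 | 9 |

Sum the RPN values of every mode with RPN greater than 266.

2024

RPN = Severity × Occurrence × Detection:
  Item 4: 5 × 7 × 10 = 350
  Item 5: 9 × 9 × 4 = 324
  Item 6: 8 × 10 × 6 = 480
  Item 7: 6 × 10 × 10 = 600
  Item 8: 6 × 5 × 9 = 270
  Item 9: 2 × 6 × 4 = 48
  Item 10: 7 × 6 × 4 = 168
  Item 11: 8 × 2 × 4 = 64
  Item 12: 5 × 10 × 5 = 250
  Item 13: 2 × 9 × 9 = 162
RPN > 266: Item 4 (350), Item 5 (324), Item 6 (480), Item 7 (600), Item 8 (270).
Sum: 350 + 324 + 480 + 600 + 270 = 2024.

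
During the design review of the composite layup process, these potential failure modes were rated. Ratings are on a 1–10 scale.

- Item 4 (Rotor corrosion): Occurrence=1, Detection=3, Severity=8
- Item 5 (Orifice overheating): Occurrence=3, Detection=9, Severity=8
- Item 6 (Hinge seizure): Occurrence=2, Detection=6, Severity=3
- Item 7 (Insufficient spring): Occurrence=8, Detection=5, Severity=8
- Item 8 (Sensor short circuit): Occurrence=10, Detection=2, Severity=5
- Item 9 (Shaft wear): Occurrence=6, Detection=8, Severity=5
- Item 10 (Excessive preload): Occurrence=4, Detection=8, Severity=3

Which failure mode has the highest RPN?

Item 7

RPN = Severity × Occurrence × Detection:
  Item 4: 8 × 1 × 3 = 24
  Item 5: 8 × 3 × 9 = 216
  Item 6: 3 × 2 × 6 = 36
  Item 7: 8 × 8 × 5 = 320
  Item 8: 5 × 10 × 2 = 100
  Item 9: 5 × 6 × 8 = 240
  Item 10: 3 × 4 × 8 = 96
Highest RPN is 320 → Item 7.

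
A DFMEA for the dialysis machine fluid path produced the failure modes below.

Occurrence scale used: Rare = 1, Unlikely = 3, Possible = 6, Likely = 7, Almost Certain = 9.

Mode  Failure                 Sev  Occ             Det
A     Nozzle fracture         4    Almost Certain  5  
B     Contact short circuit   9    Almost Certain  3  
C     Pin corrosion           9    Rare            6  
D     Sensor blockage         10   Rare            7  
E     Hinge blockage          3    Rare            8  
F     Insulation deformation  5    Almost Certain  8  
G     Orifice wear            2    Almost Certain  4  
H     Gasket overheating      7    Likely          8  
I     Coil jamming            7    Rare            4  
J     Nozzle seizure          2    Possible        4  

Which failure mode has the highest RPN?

H

RPN = Severity × Occurrence × Detection:
  A: 4 × 9 × 5 = 180
  B: 9 × 9 × 3 = 243
  C: 9 × 1 × 6 = 54
  D: 10 × 1 × 7 = 70
  E: 3 × 1 × 8 = 24
  F: 5 × 9 × 8 = 360
  G: 2 × 9 × 4 = 72
  H: 7 × 7 × 8 = 392
  I: 7 × 1 × 4 = 28
  J: 2 × 6 × 4 = 48
Highest RPN is 392 → H.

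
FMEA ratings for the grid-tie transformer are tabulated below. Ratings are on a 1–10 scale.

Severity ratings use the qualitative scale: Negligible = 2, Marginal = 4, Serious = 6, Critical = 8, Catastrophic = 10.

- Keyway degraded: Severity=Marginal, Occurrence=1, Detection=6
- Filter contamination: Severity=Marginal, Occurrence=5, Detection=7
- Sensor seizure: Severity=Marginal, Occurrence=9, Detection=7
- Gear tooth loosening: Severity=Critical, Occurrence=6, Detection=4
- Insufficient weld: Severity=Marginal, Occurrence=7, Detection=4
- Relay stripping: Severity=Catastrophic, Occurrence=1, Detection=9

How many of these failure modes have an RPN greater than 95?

4

RPN = Severity × Occurrence × Detection:
  Keyway degraded: 4 × 1 × 6 = 24
  Filter contamination: 4 × 5 × 7 = 140
  Sensor seizure: 4 × 9 × 7 = 252
  Gear tooth loosening: 8 × 6 × 4 = 192
  Insufficient weld: 4 × 7 × 4 = 112
  Relay stripping: 10 × 1 × 9 = 90
Modes with RPN > 95: Filter contamination (140), Sensor seizure (252), Gear tooth loosening (192), Insufficient weld (112) → 4.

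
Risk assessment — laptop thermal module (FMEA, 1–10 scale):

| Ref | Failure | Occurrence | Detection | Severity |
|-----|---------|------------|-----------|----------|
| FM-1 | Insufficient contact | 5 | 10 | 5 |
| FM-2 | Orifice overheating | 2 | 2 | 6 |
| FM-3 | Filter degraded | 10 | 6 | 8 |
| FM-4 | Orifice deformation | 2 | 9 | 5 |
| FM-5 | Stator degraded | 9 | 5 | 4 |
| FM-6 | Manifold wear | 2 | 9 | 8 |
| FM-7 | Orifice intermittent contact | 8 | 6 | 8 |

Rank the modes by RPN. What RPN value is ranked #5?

144

RPN = Severity × Occurrence × Detection:
  FM-1: 5 × 5 × 10 = 250
  FM-2: 6 × 2 × 2 = 24
  FM-3: 8 × 10 × 6 = 480
  FM-4: 5 × 2 × 9 = 90
  FM-5: 4 × 9 × 5 = 180
  FM-6: 8 × 2 × 9 = 144
  FM-7: 8 × 8 × 6 = 384
Sorted descending: 480, 384, 250, 180, 144, 90, 24.
The fifth-highest RPN is 144 (FM-6).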